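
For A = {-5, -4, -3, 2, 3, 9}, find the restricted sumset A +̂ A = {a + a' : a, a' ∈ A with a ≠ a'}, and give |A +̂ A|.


Restricted sumset: A +̂ A = {a + a' : a ∈ A, a' ∈ A, a ≠ a'}.
Equivalently, take A + A and drop any sum 2a that is achievable ONLY as a + a for a ∈ A (i.e. sums representable only with equal summands).
Enumerate pairs (a, a') with a < a' (symmetric, so each unordered pair gives one sum; this covers all a ≠ a'):
  -5 + -4 = -9
  -5 + -3 = -8
  -5 + 2 = -3
  -5 + 3 = -2
  -5 + 9 = 4
  -4 + -3 = -7
  -4 + 2 = -2
  -4 + 3 = -1
  -4 + 9 = 5
  -3 + 2 = -1
  -3 + 3 = 0
  -3 + 9 = 6
  2 + 3 = 5
  2 + 9 = 11
  3 + 9 = 12
Collected distinct sums: {-9, -8, -7, -3, -2, -1, 0, 4, 5, 6, 11, 12}
|A +̂ A| = 12
(Reference bound: |A +̂ A| ≥ 2|A| - 3 for |A| ≥ 2, with |A| = 6 giving ≥ 9.)

|A +̂ A| = 12


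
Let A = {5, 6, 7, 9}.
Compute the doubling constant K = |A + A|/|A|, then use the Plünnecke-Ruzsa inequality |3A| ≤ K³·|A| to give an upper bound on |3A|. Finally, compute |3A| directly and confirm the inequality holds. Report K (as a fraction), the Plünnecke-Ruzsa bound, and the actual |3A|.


|A| = 4.
Step 1: Compute A + A by enumerating all 16 pairs.
A + A = {10, 11, 12, 13, 14, 15, 16, 18}, so |A + A| = 8.
Step 2: Doubling constant K = |A + A|/|A| = 8/4 = 8/4 ≈ 2.0000.
Step 3: Plünnecke-Ruzsa gives |3A| ≤ K³·|A| = (2.0000)³ · 4 ≈ 32.0000.
Step 4: Compute 3A = A + A + A directly by enumerating all triples (a,b,c) ∈ A³; |3A| = 12.
Step 5: Check 12 ≤ 32.0000? Yes ✓.

K = 8/4, Plünnecke-Ruzsa bound K³|A| ≈ 32.0000, |3A| = 12, inequality holds.


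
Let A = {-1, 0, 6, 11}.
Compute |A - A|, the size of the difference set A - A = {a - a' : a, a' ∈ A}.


A - A = {a - a' : a, a' ∈ A}; |A| = 4.
Bounds: 2|A|-1 ≤ |A - A| ≤ |A|² - |A| + 1, i.e. 7 ≤ |A - A| ≤ 13.
Note: 0 ∈ A - A always (from a - a). The set is symmetric: if d ∈ A - A then -d ∈ A - A.
Enumerate nonzero differences d = a - a' with a > a' (then include -d):
Positive differences: {1, 5, 6, 7, 11, 12}
Full difference set: {0} ∪ (positive diffs) ∪ (negative diffs).
|A - A| = 1 + 2·6 = 13 (matches direct enumeration: 13).

|A - A| = 13


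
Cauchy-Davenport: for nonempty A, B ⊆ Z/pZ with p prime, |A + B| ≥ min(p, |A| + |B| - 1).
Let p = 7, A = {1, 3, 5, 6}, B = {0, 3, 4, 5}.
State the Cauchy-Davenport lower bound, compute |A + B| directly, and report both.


Cauchy-Davenport: |A + B| ≥ min(p, |A| + |B| - 1) for A, B nonempty in Z/pZ.
|A| = 4, |B| = 4, p = 7.
CD lower bound = min(7, 4 + 4 - 1) = min(7, 7) = 7.
Compute A + B mod 7 directly:
a = 1: 1+0=1, 1+3=4, 1+4=5, 1+5=6
a = 3: 3+0=3, 3+3=6, 3+4=0, 3+5=1
a = 5: 5+0=5, 5+3=1, 5+4=2, 5+5=3
a = 6: 6+0=6, 6+3=2, 6+4=3, 6+5=4
A + B = {0, 1, 2, 3, 4, 5, 6}, so |A + B| = 7.
Verify: 7 ≥ 7? Yes ✓.

CD lower bound = 7, actual |A + B| = 7.


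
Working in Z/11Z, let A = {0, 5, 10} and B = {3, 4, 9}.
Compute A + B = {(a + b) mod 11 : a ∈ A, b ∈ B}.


Work in Z/11Z: reduce every sum a + b modulo 11.
Enumerate all 9 pairs:
a = 0: 0+3=3, 0+4=4, 0+9=9
a = 5: 5+3=8, 5+4=9, 5+9=3
a = 10: 10+3=2, 10+4=3, 10+9=8
Distinct residues collected: {2, 3, 4, 8, 9}
|A + B| = 5 (out of 11 total residues).

A + B = {2, 3, 4, 8, 9}


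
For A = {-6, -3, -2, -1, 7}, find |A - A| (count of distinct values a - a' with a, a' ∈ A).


A - A = {a - a' : a, a' ∈ A}; |A| = 5.
Bounds: 2|A|-1 ≤ |A - A| ≤ |A|² - |A| + 1, i.e. 9 ≤ |A - A| ≤ 21.
Note: 0 ∈ A - A always (from a - a). The set is symmetric: if d ∈ A - A then -d ∈ A - A.
Enumerate nonzero differences d = a - a' with a > a' (then include -d):
Positive differences: {1, 2, 3, 4, 5, 8, 9, 10, 13}
Full difference set: {0} ∪ (positive diffs) ∪ (negative diffs).
|A - A| = 1 + 2·9 = 19 (matches direct enumeration: 19).

|A - A| = 19


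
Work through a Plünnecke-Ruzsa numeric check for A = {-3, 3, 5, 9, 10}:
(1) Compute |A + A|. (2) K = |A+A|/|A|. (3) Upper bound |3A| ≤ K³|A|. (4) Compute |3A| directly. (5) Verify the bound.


|A| = 5.
Step 1: Compute A + A by enumerating all 25 pairs.
A + A = {-6, 0, 2, 6, 7, 8, 10, 12, 13, 14, 15, 18, 19, 20}, so |A + A| = 14.
Step 2: Doubling constant K = |A + A|/|A| = 14/5 = 14/5 ≈ 2.8000.
Step 3: Plünnecke-Ruzsa gives |3A| ≤ K³·|A| = (2.8000)³ · 5 ≈ 109.7600.
Step 4: Compute 3A = A + A + A directly by enumerating all triples (a,b,c) ∈ A³; |3A| = 27.
Step 5: Check 27 ≤ 109.7600? Yes ✓.

K = 14/5, Plünnecke-Ruzsa bound K³|A| ≈ 109.7600, |3A| = 27, inequality holds.


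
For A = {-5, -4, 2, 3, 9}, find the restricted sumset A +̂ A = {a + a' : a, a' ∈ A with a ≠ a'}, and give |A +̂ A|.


Restricted sumset: A +̂ A = {a + a' : a ∈ A, a' ∈ A, a ≠ a'}.
Equivalently, take A + A and drop any sum 2a that is achievable ONLY as a + a for a ∈ A (i.e. sums representable only with equal summands).
Enumerate pairs (a, a') with a < a' (symmetric, so each unordered pair gives one sum; this covers all a ≠ a'):
  -5 + -4 = -9
  -5 + 2 = -3
  -5 + 3 = -2
  -5 + 9 = 4
  -4 + 2 = -2
  -4 + 3 = -1
  -4 + 9 = 5
  2 + 3 = 5
  2 + 9 = 11
  3 + 9 = 12
Collected distinct sums: {-9, -3, -2, -1, 4, 5, 11, 12}
|A +̂ A| = 8
(Reference bound: |A +̂ A| ≥ 2|A| - 3 for |A| ≥ 2, with |A| = 5 giving ≥ 7.)

|A +̂ A| = 8


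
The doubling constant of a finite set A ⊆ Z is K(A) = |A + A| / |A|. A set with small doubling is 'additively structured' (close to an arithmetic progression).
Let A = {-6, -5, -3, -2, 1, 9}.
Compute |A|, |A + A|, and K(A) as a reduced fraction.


|A| = 6.
Compute A + A by enumerating all 36 pairs.
A + A = {-12, -11, -10, -9, -8, -7, -6, -5, -4, -2, -1, 2, 3, 4, 6, 7, 10, 18}, so |A + A| = 18.
K = |A + A| / |A| = 18/6 = 3/1 ≈ 3.0000.
Reference: AP of size 6 gives K = 11/6 ≈ 1.8333; a fully generic set of size 6 gives K ≈ 3.5000.

|A| = 6, |A + A| = 18, K = 18/6 = 3/1.


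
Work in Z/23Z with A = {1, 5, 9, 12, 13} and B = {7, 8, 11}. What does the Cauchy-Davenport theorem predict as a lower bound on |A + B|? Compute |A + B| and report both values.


Cauchy-Davenport: |A + B| ≥ min(p, |A| + |B| - 1) for A, B nonempty in Z/pZ.
|A| = 5, |B| = 3, p = 23.
CD lower bound = min(23, 5 + 3 - 1) = min(23, 7) = 7.
Compute A + B mod 23 directly:
a = 1: 1+7=8, 1+8=9, 1+11=12
a = 5: 5+7=12, 5+8=13, 5+11=16
a = 9: 9+7=16, 9+8=17, 9+11=20
a = 12: 12+7=19, 12+8=20, 12+11=0
a = 13: 13+7=20, 13+8=21, 13+11=1
A + B = {0, 1, 8, 9, 12, 13, 16, 17, 19, 20, 21}, so |A + B| = 11.
Verify: 11 ≥ 7? Yes ✓.

CD lower bound = 7, actual |A + B| = 11.


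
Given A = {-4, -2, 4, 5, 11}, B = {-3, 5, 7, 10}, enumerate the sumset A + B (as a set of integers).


A + B = {a + b : a ∈ A, b ∈ B}.
Enumerate all |A|·|B| = 5·4 = 20 pairs (a, b) and collect distinct sums.
a = -4: -4+-3=-7, -4+5=1, -4+7=3, -4+10=6
a = -2: -2+-3=-5, -2+5=3, -2+7=5, -2+10=8
a = 4: 4+-3=1, 4+5=9, 4+7=11, 4+10=14
a = 5: 5+-3=2, 5+5=10, 5+7=12, 5+10=15
a = 11: 11+-3=8, 11+5=16, 11+7=18, 11+10=21
Collecting distinct sums: A + B = {-7, -5, 1, 2, 3, 5, 6, 8, 9, 10, 11, 12, 14, 15, 16, 18, 21}
|A + B| = 17

A + B = {-7, -5, 1, 2, 3, 5, 6, 8, 9, 10, 11, 12, 14, 15, 16, 18, 21}


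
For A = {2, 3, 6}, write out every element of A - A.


A - A = {a - a' : a, a' ∈ A}.
Compute a - a' for each ordered pair (a, a'):
a = 2: 2-2=0, 2-3=-1, 2-6=-4
a = 3: 3-2=1, 3-3=0, 3-6=-3
a = 6: 6-2=4, 6-3=3, 6-6=0
Collecting distinct values (and noting 0 appears from a-a):
A - A = {-4, -3, -1, 0, 1, 3, 4}
|A - A| = 7

A - A = {-4, -3, -1, 0, 1, 3, 4}


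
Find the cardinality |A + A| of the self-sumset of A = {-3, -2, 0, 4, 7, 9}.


A + A = {a + a' : a, a' ∈ A}; |A| = 6.
General bounds: 2|A| - 1 ≤ |A + A| ≤ |A|(|A|+1)/2, i.e. 11 ≤ |A + A| ≤ 21.
Lower bound 2|A|-1 is attained iff A is an arithmetic progression.
Enumerate sums a + a' for a ≤ a' (symmetric, so this suffices):
a = -3: -3+-3=-6, -3+-2=-5, -3+0=-3, -3+4=1, -3+7=4, -3+9=6
a = -2: -2+-2=-4, -2+0=-2, -2+4=2, -2+7=5, -2+9=7
a = 0: 0+0=0, 0+4=4, 0+7=7, 0+9=9
a = 4: 4+4=8, 4+7=11, 4+9=13
a = 7: 7+7=14, 7+9=16
a = 9: 9+9=18
Distinct sums: {-6, -5, -4, -3, -2, 0, 1, 2, 4, 5, 6, 7, 8, 9, 11, 13, 14, 16, 18}
|A + A| = 19

|A + A| = 19


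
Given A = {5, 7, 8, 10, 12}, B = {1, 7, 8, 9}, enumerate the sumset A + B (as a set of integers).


A + B = {a + b : a ∈ A, b ∈ B}.
Enumerate all |A|·|B| = 5·4 = 20 pairs (a, b) and collect distinct sums.
a = 5: 5+1=6, 5+7=12, 5+8=13, 5+9=14
a = 7: 7+1=8, 7+7=14, 7+8=15, 7+9=16
a = 8: 8+1=9, 8+7=15, 8+8=16, 8+9=17
a = 10: 10+1=11, 10+7=17, 10+8=18, 10+9=19
a = 12: 12+1=13, 12+7=19, 12+8=20, 12+9=21
Collecting distinct sums: A + B = {6, 8, 9, 11, 12, 13, 14, 15, 16, 17, 18, 19, 20, 21}
|A + B| = 14

A + B = {6, 8, 9, 11, 12, 13, 14, 15, 16, 17, 18, 19, 20, 21}


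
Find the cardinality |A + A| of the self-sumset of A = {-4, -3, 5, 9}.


A + A = {a + a' : a, a' ∈ A}; |A| = 4.
General bounds: 2|A| - 1 ≤ |A + A| ≤ |A|(|A|+1)/2, i.e. 7 ≤ |A + A| ≤ 10.
Lower bound 2|A|-1 is attained iff A is an arithmetic progression.
Enumerate sums a + a' for a ≤ a' (symmetric, so this suffices):
a = -4: -4+-4=-8, -4+-3=-7, -4+5=1, -4+9=5
a = -3: -3+-3=-6, -3+5=2, -3+9=6
a = 5: 5+5=10, 5+9=14
a = 9: 9+9=18
Distinct sums: {-8, -7, -6, 1, 2, 5, 6, 10, 14, 18}
|A + A| = 10

|A + A| = 10


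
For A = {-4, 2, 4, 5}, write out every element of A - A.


A - A = {a - a' : a, a' ∈ A}.
Compute a - a' for each ordered pair (a, a'):
a = -4: -4--4=0, -4-2=-6, -4-4=-8, -4-5=-9
a = 2: 2--4=6, 2-2=0, 2-4=-2, 2-5=-3
a = 4: 4--4=8, 4-2=2, 4-4=0, 4-5=-1
a = 5: 5--4=9, 5-2=3, 5-4=1, 5-5=0
Collecting distinct values (and noting 0 appears from a-a):
A - A = {-9, -8, -6, -3, -2, -1, 0, 1, 2, 3, 6, 8, 9}
|A - A| = 13

A - A = {-9, -8, -6, -3, -2, -1, 0, 1, 2, 3, 6, 8, 9}


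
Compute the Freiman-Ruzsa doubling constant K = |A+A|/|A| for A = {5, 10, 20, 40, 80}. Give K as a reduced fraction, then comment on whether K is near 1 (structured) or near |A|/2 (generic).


|A| = 5.
Compute A + A by enumerating all 25 pairs.
A + A = {10, 15, 20, 25, 30, 40, 45, 50, 60, 80, 85, 90, 100, 120, 160}, so |A + A| = 15.
K = |A + A| / |A| = 15/5 = 3/1 ≈ 3.0000.
Reference: AP of size 5 gives K = 9/5 ≈ 1.8000; a fully generic set of size 5 gives K ≈ 3.0000.

|A| = 5, |A + A| = 15, K = 15/5 = 3/1.


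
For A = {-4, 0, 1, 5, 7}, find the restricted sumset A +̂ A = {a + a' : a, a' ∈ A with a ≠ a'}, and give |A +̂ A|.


Restricted sumset: A +̂ A = {a + a' : a ∈ A, a' ∈ A, a ≠ a'}.
Equivalently, take A + A and drop any sum 2a that is achievable ONLY as a + a for a ∈ A (i.e. sums representable only with equal summands).
Enumerate pairs (a, a') with a < a' (symmetric, so each unordered pair gives one sum; this covers all a ≠ a'):
  -4 + 0 = -4
  -4 + 1 = -3
  -4 + 5 = 1
  -4 + 7 = 3
  0 + 1 = 1
  0 + 5 = 5
  0 + 7 = 7
  1 + 5 = 6
  1 + 7 = 8
  5 + 7 = 12
Collected distinct sums: {-4, -3, 1, 3, 5, 6, 7, 8, 12}
|A +̂ A| = 9
(Reference bound: |A +̂ A| ≥ 2|A| - 3 for |A| ≥ 2, with |A| = 5 giving ≥ 7.)

|A +̂ A| = 9


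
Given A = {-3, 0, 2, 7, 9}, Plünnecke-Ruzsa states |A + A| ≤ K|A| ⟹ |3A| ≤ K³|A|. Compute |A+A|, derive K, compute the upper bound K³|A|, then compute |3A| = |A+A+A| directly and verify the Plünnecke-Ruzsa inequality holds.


|A| = 5.
Step 1: Compute A + A by enumerating all 25 pairs.
A + A = {-6, -3, -1, 0, 2, 4, 6, 7, 9, 11, 14, 16, 18}, so |A + A| = 13.
Step 2: Doubling constant K = |A + A|/|A| = 13/5 = 13/5 ≈ 2.6000.
Step 3: Plünnecke-Ruzsa gives |3A| ≤ K³·|A| = (2.6000)³ · 5 ≈ 87.8800.
Step 4: Compute 3A = A + A + A directly by enumerating all triples (a,b,c) ∈ A³; |3A| = 25.
Step 5: Check 25 ≤ 87.8800? Yes ✓.

K = 13/5, Plünnecke-Ruzsa bound K³|A| ≈ 87.8800, |3A| = 25, inequality holds.


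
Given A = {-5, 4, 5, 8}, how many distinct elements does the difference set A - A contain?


A - A = {a - a' : a, a' ∈ A}; |A| = 4.
Bounds: 2|A|-1 ≤ |A - A| ≤ |A|² - |A| + 1, i.e. 7 ≤ |A - A| ≤ 13.
Note: 0 ∈ A - A always (from a - a). The set is symmetric: if d ∈ A - A then -d ∈ A - A.
Enumerate nonzero differences d = a - a' with a > a' (then include -d):
Positive differences: {1, 3, 4, 9, 10, 13}
Full difference set: {0} ∪ (positive diffs) ∪ (negative diffs).
|A - A| = 1 + 2·6 = 13 (matches direct enumeration: 13).

|A - A| = 13


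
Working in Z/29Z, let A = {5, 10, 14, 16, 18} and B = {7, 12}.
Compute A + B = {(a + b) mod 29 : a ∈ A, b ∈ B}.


Work in Z/29Z: reduce every sum a + b modulo 29.
Enumerate all 10 pairs:
a = 5: 5+7=12, 5+12=17
a = 10: 10+7=17, 10+12=22
a = 14: 14+7=21, 14+12=26
a = 16: 16+7=23, 16+12=28
a = 18: 18+7=25, 18+12=1
Distinct residues collected: {1, 12, 17, 21, 22, 23, 25, 26, 28}
|A + B| = 9 (out of 29 total residues).

A + B = {1, 12, 17, 21, 22, 23, 25, 26, 28}


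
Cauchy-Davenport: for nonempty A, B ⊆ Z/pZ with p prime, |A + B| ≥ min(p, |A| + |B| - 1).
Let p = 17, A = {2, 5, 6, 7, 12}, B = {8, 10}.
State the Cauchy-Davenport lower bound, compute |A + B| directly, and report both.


Cauchy-Davenport: |A + B| ≥ min(p, |A| + |B| - 1) for A, B nonempty in Z/pZ.
|A| = 5, |B| = 2, p = 17.
CD lower bound = min(17, 5 + 2 - 1) = min(17, 6) = 6.
Compute A + B mod 17 directly:
a = 2: 2+8=10, 2+10=12
a = 5: 5+8=13, 5+10=15
a = 6: 6+8=14, 6+10=16
a = 7: 7+8=15, 7+10=0
a = 12: 12+8=3, 12+10=5
A + B = {0, 3, 5, 10, 12, 13, 14, 15, 16}, so |A + B| = 9.
Verify: 9 ≥ 6? Yes ✓.

CD lower bound = 6, actual |A + B| = 9.


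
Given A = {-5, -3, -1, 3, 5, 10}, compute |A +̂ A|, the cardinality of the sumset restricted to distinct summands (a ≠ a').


Restricted sumset: A +̂ A = {a + a' : a ∈ A, a' ∈ A, a ≠ a'}.
Equivalently, take A + A and drop any sum 2a that is achievable ONLY as a + a for a ∈ A (i.e. sums representable only with equal summands).
Enumerate pairs (a, a') with a < a' (symmetric, so each unordered pair gives one sum; this covers all a ≠ a'):
  -5 + -3 = -8
  -5 + -1 = -6
  -5 + 3 = -2
  -5 + 5 = 0
  -5 + 10 = 5
  -3 + -1 = -4
  -3 + 3 = 0
  -3 + 5 = 2
  -3 + 10 = 7
  -1 + 3 = 2
  -1 + 5 = 4
  -1 + 10 = 9
  3 + 5 = 8
  3 + 10 = 13
  5 + 10 = 15
Collected distinct sums: {-8, -6, -4, -2, 0, 2, 4, 5, 7, 8, 9, 13, 15}
|A +̂ A| = 13
(Reference bound: |A +̂ A| ≥ 2|A| - 3 for |A| ≥ 2, with |A| = 6 giving ≥ 9.)

|A +̂ A| = 13


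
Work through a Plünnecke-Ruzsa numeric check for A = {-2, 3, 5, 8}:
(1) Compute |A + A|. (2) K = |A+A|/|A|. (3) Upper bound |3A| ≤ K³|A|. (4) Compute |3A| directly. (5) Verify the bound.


|A| = 4.
Step 1: Compute A + A by enumerating all 16 pairs.
A + A = {-4, 1, 3, 6, 8, 10, 11, 13, 16}, so |A + A| = 9.
Step 2: Doubling constant K = |A + A|/|A| = 9/4 = 9/4 ≈ 2.2500.
Step 3: Plünnecke-Ruzsa gives |3A| ≤ K³·|A| = (2.2500)³ · 4 ≈ 45.5625.
Step 4: Compute 3A = A + A + A directly by enumerating all triples (a,b,c) ∈ A³; |3A| = 16.
Step 5: Check 16 ≤ 45.5625? Yes ✓.

K = 9/4, Plünnecke-Ruzsa bound K³|A| ≈ 45.5625, |3A| = 16, inequality holds.


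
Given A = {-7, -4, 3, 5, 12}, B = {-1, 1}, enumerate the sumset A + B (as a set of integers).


A + B = {a + b : a ∈ A, b ∈ B}.
Enumerate all |A|·|B| = 5·2 = 10 pairs (a, b) and collect distinct sums.
a = -7: -7+-1=-8, -7+1=-6
a = -4: -4+-1=-5, -4+1=-3
a = 3: 3+-1=2, 3+1=4
a = 5: 5+-1=4, 5+1=6
a = 12: 12+-1=11, 12+1=13
Collecting distinct sums: A + B = {-8, -6, -5, -3, 2, 4, 6, 11, 13}
|A + B| = 9

A + B = {-8, -6, -5, -3, 2, 4, 6, 11, 13}


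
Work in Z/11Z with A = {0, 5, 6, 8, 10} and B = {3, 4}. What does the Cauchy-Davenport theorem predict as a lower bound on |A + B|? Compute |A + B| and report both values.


Cauchy-Davenport: |A + B| ≥ min(p, |A| + |B| - 1) for A, B nonempty in Z/pZ.
|A| = 5, |B| = 2, p = 11.
CD lower bound = min(11, 5 + 2 - 1) = min(11, 6) = 6.
Compute A + B mod 11 directly:
a = 0: 0+3=3, 0+4=4
a = 5: 5+3=8, 5+4=9
a = 6: 6+3=9, 6+4=10
a = 8: 8+3=0, 8+4=1
a = 10: 10+3=2, 10+4=3
A + B = {0, 1, 2, 3, 4, 8, 9, 10}, so |A + B| = 8.
Verify: 8 ≥ 6? Yes ✓.

CD lower bound = 6, actual |A + B| = 8.


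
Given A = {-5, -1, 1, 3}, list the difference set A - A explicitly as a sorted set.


A - A = {a - a' : a, a' ∈ A}.
Compute a - a' for each ordered pair (a, a'):
a = -5: -5--5=0, -5--1=-4, -5-1=-6, -5-3=-8
a = -1: -1--5=4, -1--1=0, -1-1=-2, -1-3=-4
a = 1: 1--5=6, 1--1=2, 1-1=0, 1-3=-2
a = 3: 3--5=8, 3--1=4, 3-1=2, 3-3=0
Collecting distinct values (and noting 0 appears from a-a):
A - A = {-8, -6, -4, -2, 0, 2, 4, 6, 8}
|A - A| = 9

A - A = {-8, -6, -4, -2, 0, 2, 4, 6, 8}


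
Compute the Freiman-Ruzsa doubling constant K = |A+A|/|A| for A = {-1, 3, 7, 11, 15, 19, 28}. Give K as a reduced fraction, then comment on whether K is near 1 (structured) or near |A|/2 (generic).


|A| = 7.
Compute A + A by enumerating all 49 pairs.
A + A = {-2, 2, 6, 10, 14, 18, 22, 26, 27, 30, 31, 34, 35, 38, 39, 43, 47, 56}, so |A + A| = 18.
K = |A + A| / |A| = 18/7 (already in lowest terms) ≈ 2.5714.
Reference: AP of size 7 gives K = 13/7 ≈ 1.8571; a fully generic set of size 7 gives K ≈ 4.0000.

|A| = 7, |A + A| = 18, K = 18/7.


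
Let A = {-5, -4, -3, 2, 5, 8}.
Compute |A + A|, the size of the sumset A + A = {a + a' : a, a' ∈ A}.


A + A = {a + a' : a, a' ∈ A}; |A| = 6.
General bounds: 2|A| - 1 ≤ |A + A| ≤ |A|(|A|+1)/2, i.e. 11 ≤ |A + A| ≤ 21.
Lower bound 2|A|-1 is attained iff A is an arithmetic progression.
Enumerate sums a + a' for a ≤ a' (symmetric, so this suffices):
a = -5: -5+-5=-10, -5+-4=-9, -5+-3=-8, -5+2=-3, -5+5=0, -5+8=3
a = -4: -4+-4=-8, -4+-3=-7, -4+2=-2, -4+5=1, -4+8=4
a = -3: -3+-3=-6, -3+2=-1, -3+5=2, -3+8=5
a = 2: 2+2=4, 2+5=7, 2+8=10
a = 5: 5+5=10, 5+8=13
a = 8: 8+8=16
Distinct sums: {-10, -9, -8, -7, -6, -3, -2, -1, 0, 1, 2, 3, 4, 5, 7, 10, 13, 16}
|A + A| = 18

|A + A| = 18


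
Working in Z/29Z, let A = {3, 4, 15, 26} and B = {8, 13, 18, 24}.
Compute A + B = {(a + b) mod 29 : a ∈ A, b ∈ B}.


Work in Z/29Z: reduce every sum a + b modulo 29.
Enumerate all 16 pairs:
a = 3: 3+8=11, 3+13=16, 3+18=21, 3+24=27
a = 4: 4+8=12, 4+13=17, 4+18=22, 4+24=28
a = 15: 15+8=23, 15+13=28, 15+18=4, 15+24=10
a = 26: 26+8=5, 26+13=10, 26+18=15, 26+24=21
Distinct residues collected: {4, 5, 10, 11, 12, 15, 16, 17, 21, 22, 23, 27, 28}
|A + B| = 13 (out of 29 total residues).

A + B = {4, 5, 10, 11, 12, 15, 16, 17, 21, 22, 23, 27, 28}


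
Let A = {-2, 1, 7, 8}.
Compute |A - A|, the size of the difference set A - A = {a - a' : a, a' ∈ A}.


A - A = {a - a' : a, a' ∈ A}; |A| = 4.
Bounds: 2|A|-1 ≤ |A - A| ≤ |A|² - |A| + 1, i.e. 7 ≤ |A - A| ≤ 13.
Note: 0 ∈ A - A always (from a - a). The set is symmetric: if d ∈ A - A then -d ∈ A - A.
Enumerate nonzero differences d = a - a' with a > a' (then include -d):
Positive differences: {1, 3, 6, 7, 9, 10}
Full difference set: {0} ∪ (positive diffs) ∪ (negative diffs).
|A - A| = 1 + 2·6 = 13 (matches direct enumeration: 13).

|A - A| = 13


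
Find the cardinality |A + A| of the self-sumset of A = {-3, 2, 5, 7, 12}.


A + A = {a + a' : a, a' ∈ A}; |A| = 5.
General bounds: 2|A| - 1 ≤ |A + A| ≤ |A|(|A|+1)/2, i.e. 9 ≤ |A + A| ≤ 15.
Lower bound 2|A|-1 is attained iff A is an arithmetic progression.
Enumerate sums a + a' for a ≤ a' (symmetric, so this suffices):
a = -3: -3+-3=-6, -3+2=-1, -3+5=2, -3+7=4, -3+12=9
a = 2: 2+2=4, 2+5=7, 2+7=9, 2+12=14
a = 5: 5+5=10, 5+7=12, 5+12=17
a = 7: 7+7=14, 7+12=19
a = 12: 12+12=24
Distinct sums: {-6, -1, 2, 4, 7, 9, 10, 12, 14, 17, 19, 24}
|A + A| = 12

|A + A| = 12


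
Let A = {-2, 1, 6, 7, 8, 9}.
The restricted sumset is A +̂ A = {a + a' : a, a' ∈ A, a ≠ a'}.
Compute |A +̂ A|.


Restricted sumset: A +̂ A = {a + a' : a ∈ A, a' ∈ A, a ≠ a'}.
Equivalently, take A + A and drop any sum 2a that is achievable ONLY as a + a for a ∈ A (i.e. sums representable only with equal summands).
Enumerate pairs (a, a') with a < a' (symmetric, so each unordered pair gives one sum; this covers all a ≠ a'):
  -2 + 1 = -1
  -2 + 6 = 4
  -2 + 7 = 5
  -2 + 8 = 6
  -2 + 9 = 7
  1 + 6 = 7
  1 + 7 = 8
  1 + 8 = 9
  1 + 9 = 10
  6 + 7 = 13
  6 + 8 = 14
  6 + 9 = 15
  7 + 8 = 15
  7 + 9 = 16
  8 + 9 = 17
Collected distinct sums: {-1, 4, 5, 6, 7, 8, 9, 10, 13, 14, 15, 16, 17}
|A +̂ A| = 13
(Reference bound: |A +̂ A| ≥ 2|A| - 3 for |A| ≥ 2, with |A| = 6 giving ≥ 9.)

|A +̂ A| = 13


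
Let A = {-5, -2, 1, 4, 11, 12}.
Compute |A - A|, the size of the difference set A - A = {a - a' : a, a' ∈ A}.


A - A = {a - a' : a, a' ∈ A}; |A| = 6.
Bounds: 2|A|-1 ≤ |A - A| ≤ |A|² - |A| + 1, i.e. 11 ≤ |A - A| ≤ 31.
Note: 0 ∈ A - A always (from a - a). The set is symmetric: if d ∈ A - A then -d ∈ A - A.
Enumerate nonzero differences d = a - a' with a > a' (then include -d):
Positive differences: {1, 3, 6, 7, 8, 9, 10, 11, 13, 14, 16, 17}
Full difference set: {0} ∪ (positive diffs) ∪ (negative diffs).
|A - A| = 1 + 2·12 = 25 (matches direct enumeration: 25).

|A - A| = 25


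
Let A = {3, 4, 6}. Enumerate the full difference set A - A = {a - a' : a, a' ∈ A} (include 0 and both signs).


A - A = {a - a' : a, a' ∈ A}.
Compute a - a' for each ordered pair (a, a'):
a = 3: 3-3=0, 3-4=-1, 3-6=-3
a = 4: 4-3=1, 4-4=0, 4-6=-2
a = 6: 6-3=3, 6-4=2, 6-6=0
Collecting distinct values (and noting 0 appears from a-a):
A - A = {-3, -2, -1, 0, 1, 2, 3}
|A - A| = 7

A - A = {-3, -2, -1, 0, 1, 2, 3}


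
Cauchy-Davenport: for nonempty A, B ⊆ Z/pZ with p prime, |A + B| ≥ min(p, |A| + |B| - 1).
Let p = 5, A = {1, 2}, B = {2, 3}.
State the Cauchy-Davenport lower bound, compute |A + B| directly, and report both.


Cauchy-Davenport: |A + B| ≥ min(p, |A| + |B| - 1) for A, B nonempty in Z/pZ.
|A| = 2, |B| = 2, p = 5.
CD lower bound = min(5, 2 + 2 - 1) = min(5, 3) = 3.
Compute A + B mod 5 directly:
a = 1: 1+2=3, 1+3=4
a = 2: 2+2=4, 2+3=0
A + B = {0, 3, 4}, so |A + B| = 3.
Verify: 3 ≥ 3? Yes ✓.

CD lower bound = 3, actual |A + B| = 3.


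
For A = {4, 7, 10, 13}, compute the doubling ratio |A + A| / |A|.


|A| = 4.
Compute A + A by enumerating all 16 pairs.
A + A = {8, 11, 14, 17, 20, 23, 26}, so |A + A| = 7.
K = |A + A| / |A| = 7/4 (already in lowest terms) ≈ 1.7500.
Reference: AP of size 4 gives K = 7/4 ≈ 1.7500; a fully generic set of size 4 gives K ≈ 2.5000.

|A| = 4, |A + A| = 7, K = 7/4.


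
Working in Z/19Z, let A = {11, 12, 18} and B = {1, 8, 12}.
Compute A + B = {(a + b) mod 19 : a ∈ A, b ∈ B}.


Work in Z/19Z: reduce every sum a + b modulo 19.
Enumerate all 9 pairs:
a = 11: 11+1=12, 11+8=0, 11+12=4
a = 12: 12+1=13, 12+8=1, 12+12=5
a = 18: 18+1=0, 18+8=7, 18+12=11
Distinct residues collected: {0, 1, 4, 5, 7, 11, 12, 13}
|A + B| = 8 (out of 19 total residues).

A + B = {0, 1, 4, 5, 7, 11, 12, 13}


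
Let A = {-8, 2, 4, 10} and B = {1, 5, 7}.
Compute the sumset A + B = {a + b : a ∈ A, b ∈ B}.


A + B = {a + b : a ∈ A, b ∈ B}.
Enumerate all |A|·|B| = 4·3 = 12 pairs (a, b) and collect distinct sums.
a = -8: -8+1=-7, -8+5=-3, -8+7=-1
a = 2: 2+1=3, 2+5=7, 2+7=9
a = 4: 4+1=5, 4+5=9, 4+7=11
a = 10: 10+1=11, 10+5=15, 10+7=17
Collecting distinct sums: A + B = {-7, -3, -1, 3, 5, 7, 9, 11, 15, 17}
|A + B| = 10

A + B = {-7, -3, -1, 3, 5, 7, 9, 11, 15, 17}


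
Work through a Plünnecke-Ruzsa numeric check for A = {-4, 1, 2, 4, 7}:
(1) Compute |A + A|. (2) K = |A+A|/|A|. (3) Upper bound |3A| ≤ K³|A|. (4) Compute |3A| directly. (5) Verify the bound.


|A| = 5.
Step 1: Compute A + A by enumerating all 25 pairs.
A + A = {-8, -3, -2, 0, 2, 3, 4, 5, 6, 8, 9, 11, 14}, so |A + A| = 13.
Step 2: Doubling constant K = |A + A|/|A| = 13/5 = 13/5 ≈ 2.6000.
Step 3: Plünnecke-Ruzsa gives |3A| ≤ K³·|A| = (2.6000)³ · 5 ≈ 87.8800.
Step 4: Compute 3A = A + A + A directly by enumerating all triples (a,b,c) ∈ A³; |3A| = 24.
Step 5: Check 24 ≤ 87.8800? Yes ✓.

K = 13/5, Plünnecke-Ruzsa bound K³|A| ≈ 87.8800, |3A| = 24, inequality holds.


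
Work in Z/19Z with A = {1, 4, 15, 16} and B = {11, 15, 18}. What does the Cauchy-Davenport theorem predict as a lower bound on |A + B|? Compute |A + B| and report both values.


Cauchy-Davenport: |A + B| ≥ min(p, |A| + |B| - 1) for A, B nonempty in Z/pZ.
|A| = 4, |B| = 3, p = 19.
CD lower bound = min(19, 4 + 3 - 1) = min(19, 6) = 6.
Compute A + B mod 19 directly:
a = 1: 1+11=12, 1+15=16, 1+18=0
a = 4: 4+11=15, 4+15=0, 4+18=3
a = 15: 15+11=7, 15+15=11, 15+18=14
a = 16: 16+11=8, 16+15=12, 16+18=15
A + B = {0, 3, 7, 8, 11, 12, 14, 15, 16}, so |A + B| = 9.
Verify: 9 ≥ 6? Yes ✓.

CD lower bound = 6, actual |A + B| = 9.


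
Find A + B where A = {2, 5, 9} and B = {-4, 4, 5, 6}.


A + B = {a + b : a ∈ A, b ∈ B}.
Enumerate all |A|·|B| = 3·4 = 12 pairs (a, b) and collect distinct sums.
a = 2: 2+-4=-2, 2+4=6, 2+5=7, 2+6=8
a = 5: 5+-4=1, 5+4=9, 5+5=10, 5+6=11
a = 9: 9+-4=5, 9+4=13, 9+5=14, 9+6=15
Collecting distinct sums: A + B = {-2, 1, 5, 6, 7, 8, 9, 10, 11, 13, 14, 15}
|A + B| = 12

A + B = {-2, 1, 5, 6, 7, 8, 9, 10, 11, 13, 14, 15}


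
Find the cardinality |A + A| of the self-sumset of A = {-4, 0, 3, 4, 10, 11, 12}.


A + A = {a + a' : a, a' ∈ A}; |A| = 7.
General bounds: 2|A| - 1 ≤ |A + A| ≤ |A|(|A|+1)/2, i.e. 13 ≤ |A + A| ≤ 28.
Lower bound 2|A|-1 is attained iff A is an arithmetic progression.
Enumerate sums a + a' for a ≤ a' (symmetric, so this suffices):
a = -4: -4+-4=-8, -4+0=-4, -4+3=-1, -4+4=0, -4+10=6, -4+11=7, -4+12=8
a = 0: 0+0=0, 0+3=3, 0+4=4, 0+10=10, 0+11=11, 0+12=12
a = 3: 3+3=6, 3+4=7, 3+10=13, 3+11=14, 3+12=15
a = 4: 4+4=8, 4+10=14, 4+11=15, 4+12=16
a = 10: 10+10=20, 10+11=21, 10+12=22
a = 11: 11+11=22, 11+12=23
a = 12: 12+12=24
Distinct sums: {-8, -4, -1, 0, 3, 4, 6, 7, 8, 10, 11, 12, 13, 14, 15, 16, 20, 21, 22, 23, 24}
|A + A| = 21

|A + A| = 21


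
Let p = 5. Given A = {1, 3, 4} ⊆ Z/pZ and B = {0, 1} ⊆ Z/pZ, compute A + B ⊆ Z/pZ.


Work in Z/5Z: reduce every sum a + b modulo 5.
Enumerate all 6 pairs:
a = 1: 1+0=1, 1+1=2
a = 3: 3+0=3, 3+1=4
a = 4: 4+0=4, 4+1=0
Distinct residues collected: {0, 1, 2, 3, 4}
|A + B| = 5 (out of 5 total residues).

A + B = {0, 1, 2, 3, 4}


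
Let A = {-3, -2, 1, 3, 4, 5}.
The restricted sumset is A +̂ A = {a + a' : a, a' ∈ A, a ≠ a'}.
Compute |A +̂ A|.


Restricted sumset: A +̂ A = {a + a' : a ∈ A, a' ∈ A, a ≠ a'}.
Equivalently, take A + A and drop any sum 2a that is achievable ONLY as a + a for a ∈ A (i.e. sums representable only with equal summands).
Enumerate pairs (a, a') with a < a' (symmetric, so each unordered pair gives one sum; this covers all a ≠ a'):
  -3 + -2 = -5
  -3 + 1 = -2
  -3 + 3 = 0
  -3 + 4 = 1
  -3 + 5 = 2
  -2 + 1 = -1
  -2 + 3 = 1
  -2 + 4 = 2
  -2 + 5 = 3
  1 + 3 = 4
  1 + 4 = 5
  1 + 5 = 6
  3 + 4 = 7
  3 + 5 = 8
  4 + 5 = 9
Collected distinct sums: {-5, -2, -1, 0, 1, 2, 3, 4, 5, 6, 7, 8, 9}
|A +̂ A| = 13
(Reference bound: |A +̂ A| ≥ 2|A| - 3 for |A| ≥ 2, with |A| = 6 giving ≥ 9.)

|A +̂ A| = 13


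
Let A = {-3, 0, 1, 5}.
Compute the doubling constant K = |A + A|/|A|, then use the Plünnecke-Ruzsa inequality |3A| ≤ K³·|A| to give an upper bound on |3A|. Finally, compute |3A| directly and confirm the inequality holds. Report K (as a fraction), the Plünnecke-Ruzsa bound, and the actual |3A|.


|A| = 4.
Step 1: Compute A + A by enumerating all 16 pairs.
A + A = {-6, -3, -2, 0, 1, 2, 5, 6, 10}, so |A + A| = 9.
Step 2: Doubling constant K = |A + A|/|A| = 9/4 = 9/4 ≈ 2.2500.
Step 3: Plünnecke-Ruzsa gives |3A| ≤ K³·|A| = (2.2500)³ · 4 ≈ 45.5625.
Step 4: Compute 3A = A + A + A directly by enumerating all triples (a,b,c) ∈ A³; |3A| = 16.
Step 5: Check 16 ≤ 45.5625? Yes ✓.

K = 9/4, Plünnecke-Ruzsa bound K³|A| ≈ 45.5625, |3A| = 16, inequality holds.


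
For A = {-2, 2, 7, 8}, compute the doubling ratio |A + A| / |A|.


|A| = 4.
Compute A + A by enumerating all 16 pairs.
A + A = {-4, 0, 4, 5, 6, 9, 10, 14, 15, 16}, so |A + A| = 10.
K = |A + A| / |A| = 10/4 = 5/2 ≈ 2.5000.
Reference: AP of size 4 gives K = 7/4 ≈ 1.7500; a fully generic set of size 4 gives K ≈ 2.5000.

|A| = 4, |A + A| = 10, K = 10/4 = 5/2.


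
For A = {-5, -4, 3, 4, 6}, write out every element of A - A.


A - A = {a - a' : a, a' ∈ A}.
Compute a - a' for each ordered pair (a, a'):
a = -5: -5--5=0, -5--4=-1, -5-3=-8, -5-4=-9, -5-6=-11
a = -4: -4--5=1, -4--4=0, -4-3=-7, -4-4=-8, -4-6=-10
a = 3: 3--5=8, 3--4=7, 3-3=0, 3-4=-1, 3-6=-3
a = 4: 4--5=9, 4--4=8, 4-3=1, 4-4=0, 4-6=-2
a = 6: 6--5=11, 6--4=10, 6-3=3, 6-4=2, 6-6=0
Collecting distinct values (and noting 0 appears from a-a):
A - A = {-11, -10, -9, -8, -7, -3, -2, -1, 0, 1, 2, 3, 7, 8, 9, 10, 11}
|A - A| = 17

A - A = {-11, -10, -9, -8, -7, -3, -2, -1, 0, 1, 2, 3, 7, 8, 9, 10, 11}


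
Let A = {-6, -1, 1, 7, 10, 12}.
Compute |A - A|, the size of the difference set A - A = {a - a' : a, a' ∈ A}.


A - A = {a - a' : a, a' ∈ A}; |A| = 6.
Bounds: 2|A|-1 ≤ |A - A| ≤ |A|² - |A| + 1, i.e. 11 ≤ |A - A| ≤ 31.
Note: 0 ∈ A - A always (from a - a). The set is symmetric: if d ∈ A - A then -d ∈ A - A.
Enumerate nonzero differences d = a - a' with a > a' (then include -d):
Positive differences: {2, 3, 5, 6, 7, 8, 9, 11, 13, 16, 18}
Full difference set: {0} ∪ (positive diffs) ∪ (negative diffs).
|A - A| = 1 + 2·11 = 23 (matches direct enumeration: 23).

|A - A| = 23


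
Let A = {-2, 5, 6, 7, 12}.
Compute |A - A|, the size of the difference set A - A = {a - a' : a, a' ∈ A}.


A - A = {a - a' : a, a' ∈ A}; |A| = 5.
Bounds: 2|A|-1 ≤ |A - A| ≤ |A|² - |A| + 1, i.e. 9 ≤ |A - A| ≤ 21.
Note: 0 ∈ A - A always (from a - a). The set is symmetric: if d ∈ A - A then -d ∈ A - A.
Enumerate nonzero differences d = a - a' with a > a' (then include -d):
Positive differences: {1, 2, 5, 6, 7, 8, 9, 14}
Full difference set: {0} ∪ (positive diffs) ∪ (negative diffs).
|A - A| = 1 + 2·8 = 17 (matches direct enumeration: 17).

|A - A| = 17


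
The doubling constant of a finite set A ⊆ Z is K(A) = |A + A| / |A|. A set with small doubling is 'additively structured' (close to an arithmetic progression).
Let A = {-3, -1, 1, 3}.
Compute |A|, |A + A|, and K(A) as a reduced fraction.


|A| = 4.
Compute A + A by enumerating all 16 pairs.
A + A = {-6, -4, -2, 0, 2, 4, 6}, so |A + A| = 7.
K = |A + A| / |A| = 7/4 (already in lowest terms) ≈ 1.7500.
Reference: AP of size 4 gives K = 7/4 ≈ 1.7500; a fully generic set of size 4 gives K ≈ 2.5000.

|A| = 4, |A + A| = 7, K = 7/4.


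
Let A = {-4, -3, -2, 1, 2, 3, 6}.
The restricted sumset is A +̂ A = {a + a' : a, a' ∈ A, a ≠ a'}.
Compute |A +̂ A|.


Restricted sumset: A +̂ A = {a + a' : a ∈ A, a' ∈ A, a ≠ a'}.
Equivalently, take A + A and drop any sum 2a that is achievable ONLY as a + a for a ∈ A (i.e. sums representable only with equal summands).
Enumerate pairs (a, a') with a < a' (symmetric, so each unordered pair gives one sum; this covers all a ≠ a'):
  -4 + -3 = -7
  -4 + -2 = -6
  -4 + 1 = -3
  -4 + 2 = -2
  -4 + 3 = -1
  -4 + 6 = 2
  -3 + -2 = -5
  -3 + 1 = -2
  -3 + 2 = -1
  -3 + 3 = 0
  -3 + 6 = 3
  -2 + 1 = -1
  -2 + 2 = 0
  -2 + 3 = 1
  -2 + 6 = 4
  1 + 2 = 3
  1 + 3 = 4
  1 + 6 = 7
  2 + 3 = 5
  2 + 6 = 8
  3 + 6 = 9
Collected distinct sums: {-7, -6, -5, -3, -2, -1, 0, 1, 2, 3, 4, 5, 7, 8, 9}
|A +̂ A| = 15
(Reference bound: |A +̂ A| ≥ 2|A| - 3 for |A| ≥ 2, with |A| = 7 giving ≥ 11.)

|A +̂ A| = 15


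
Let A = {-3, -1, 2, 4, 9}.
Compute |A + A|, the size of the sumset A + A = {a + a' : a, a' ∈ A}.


A + A = {a + a' : a, a' ∈ A}; |A| = 5.
General bounds: 2|A| - 1 ≤ |A + A| ≤ |A|(|A|+1)/2, i.e. 9 ≤ |A + A| ≤ 15.
Lower bound 2|A|-1 is attained iff A is an arithmetic progression.
Enumerate sums a + a' for a ≤ a' (symmetric, so this suffices):
a = -3: -3+-3=-6, -3+-1=-4, -3+2=-1, -3+4=1, -3+9=6
a = -1: -1+-1=-2, -1+2=1, -1+4=3, -1+9=8
a = 2: 2+2=4, 2+4=6, 2+9=11
a = 4: 4+4=8, 4+9=13
a = 9: 9+9=18
Distinct sums: {-6, -4, -2, -1, 1, 3, 4, 6, 8, 11, 13, 18}
|A + A| = 12

|A + A| = 12


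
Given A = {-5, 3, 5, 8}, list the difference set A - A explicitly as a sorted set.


A - A = {a - a' : a, a' ∈ A}.
Compute a - a' for each ordered pair (a, a'):
a = -5: -5--5=0, -5-3=-8, -5-5=-10, -5-8=-13
a = 3: 3--5=8, 3-3=0, 3-5=-2, 3-8=-5
a = 5: 5--5=10, 5-3=2, 5-5=0, 5-8=-3
a = 8: 8--5=13, 8-3=5, 8-5=3, 8-8=0
Collecting distinct values (and noting 0 appears from a-a):
A - A = {-13, -10, -8, -5, -3, -2, 0, 2, 3, 5, 8, 10, 13}
|A - A| = 13

A - A = {-13, -10, -8, -5, -3, -2, 0, 2, 3, 5, 8, 10, 13}


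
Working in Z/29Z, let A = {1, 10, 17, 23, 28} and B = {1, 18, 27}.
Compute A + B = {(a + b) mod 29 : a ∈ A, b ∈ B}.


Work in Z/29Z: reduce every sum a + b modulo 29.
Enumerate all 15 pairs:
a = 1: 1+1=2, 1+18=19, 1+27=28
a = 10: 10+1=11, 10+18=28, 10+27=8
a = 17: 17+1=18, 17+18=6, 17+27=15
a = 23: 23+1=24, 23+18=12, 23+27=21
a = 28: 28+1=0, 28+18=17, 28+27=26
Distinct residues collected: {0, 2, 6, 8, 11, 12, 15, 17, 18, 19, 21, 24, 26, 28}
|A + B| = 14 (out of 29 total residues).

A + B = {0, 2, 6, 8, 11, 12, 15, 17, 18, 19, 21, 24, 26, 28}


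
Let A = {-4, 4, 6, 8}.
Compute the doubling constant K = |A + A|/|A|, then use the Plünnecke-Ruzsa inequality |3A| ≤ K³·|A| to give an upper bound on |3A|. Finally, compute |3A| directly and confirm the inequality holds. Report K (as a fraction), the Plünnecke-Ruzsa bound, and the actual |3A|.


|A| = 4.
Step 1: Compute A + A by enumerating all 16 pairs.
A + A = {-8, 0, 2, 4, 8, 10, 12, 14, 16}, so |A + A| = 9.
Step 2: Doubling constant K = |A + A|/|A| = 9/4 = 9/4 ≈ 2.2500.
Step 3: Plünnecke-Ruzsa gives |3A| ≤ K³·|A| = (2.2500)³ · 4 ≈ 45.5625.
Step 4: Compute 3A = A + A + A directly by enumerating all triples (a,b,c) ∈ A³; |3A| = 15.
Step 5: Check 15 ≤ 45.5625? Yes ✓.

K = 9/4, Plünnecke-Ruzsa bound K³|A| ≈ 45.5625, |3A| = 15, inequality holds.


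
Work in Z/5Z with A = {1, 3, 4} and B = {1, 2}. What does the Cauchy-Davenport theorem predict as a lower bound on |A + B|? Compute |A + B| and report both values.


Cauchy-Davenport: |A + B| ≥ min(p, |A| + |B| - 1) for A, B nonempty in Z/pZ.
|A| = 3, |B| = 2, p = 5.
CD lower bound = min(5, 3 + 2 - 1) = min(5, 4) = 4.
Compute A + B mod 5 directly:
a = 1: 1+1=2, 1+2=3
a = 3: 3+1=4, 3+2=0
a = 4: 4+1=0, 4+2=1
A + B = {0, 1, 2, 3, 4}, so |A + B| = 5.
Verify: 5 ≥ 4? Yes ✓.

CD lower bound = 4, actual |A + B| = 5.


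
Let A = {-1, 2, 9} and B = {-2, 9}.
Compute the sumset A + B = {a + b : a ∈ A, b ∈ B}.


A + B = {a + b : a ∈ A, b ∈ B}.
Enumerate all |A|·|B| = 3·2 = 6 pairs (a, b) and collect distinct sums.
a = -1: -1+-2=-3, -1+9=8
a = 2: 2+-2=0, 2+9=11
a = 9: 9+-2=7, 9+9=18
Collecting distinct sums: A + B = {-3, 0, 7, 8, 11, 18}
|A + B| = 6

A + B = {-3, 0, 7, 8, 11, 18}


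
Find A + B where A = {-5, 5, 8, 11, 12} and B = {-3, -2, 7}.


A + B = {a + b : a ∈ A, b ∈ B}.
Enumerate all |A|·|B| = 5·3 = 15 pairs (a, b) and collect distinct sums.
a = -5: -5+-3=-8, -5+-2=-7, -5+7=2
a = 5: 5+-3=2, 5+-2=3, 5+7=12
a = 8: 8+-3=5, 8+-2=6, 8+7=15
a = 11: 11+-3=8, 11+-2=9, 11+7=18
a = 12: 12+-3=9, 12+-2=10, 12+7=19
Collecting distinct sums: A + B = {-8, -7, 2, 3, 5, 6, 8, 9, 10, 12, 15, 18, 19}
|A + B| = 13

A + B = {-8, -7, 2, 3, 5, 6, 8, 9, 10, 12, 15, 18, 19}


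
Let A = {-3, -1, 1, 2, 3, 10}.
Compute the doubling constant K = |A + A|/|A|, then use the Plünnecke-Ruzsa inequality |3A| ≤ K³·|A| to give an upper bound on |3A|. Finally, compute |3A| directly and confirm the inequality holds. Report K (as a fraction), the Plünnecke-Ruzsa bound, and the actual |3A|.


|A| = 6.
Step 1: Compute A + A by enumerating all 36 pairs.
A + A = {-6, -4, -2, -1, 0, 1, 2, 3, 4, 5, 6, 7, 9, 11, 12, 13, 20}, so |A + A| = 17.
Step 2: Doubling constant K = |A + A|/|A| = 17/6 = 17/6 ≈ 2.8333.
Step 3: Plünnecke-Ruzsa gives |3A| ≤ K³·|A| = (2.8333)³ · 6 ≈ 136.4722.
Step 4: Compute 3A = A + A + A directly by enumerating all triples (a,b,c) ∈ A³; |3A| = 30.
Step 5: Check 30 ≤ 136.4722? Yes ✓.

K = 17/6, Plünnecke-Ruzsa bound K³|A| ≈ 136.4722, |3A| = 30, inequality holds.


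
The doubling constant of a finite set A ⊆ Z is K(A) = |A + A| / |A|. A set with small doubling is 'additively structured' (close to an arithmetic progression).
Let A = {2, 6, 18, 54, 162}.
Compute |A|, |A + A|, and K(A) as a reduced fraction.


|A| = 5.
Compute A + A by enumerating all 25 pairs.
A + A = {4, 8, 12, 20, 24, 36, 56, 60, 72, 108, 164, 168, 180, 216, 324}, so |A + A| = 15.
K = |A + A| / |A| = 15/5 = 3/1 ≈ 3.0000.
Reference: AP of size 5 gives K = 9/5 ≈ 1.8000; a fully generic set of size 5 gives K ≈ 3.0000.

|A| = 5, |A + A| = 15, K = 15/5 = 3/1.


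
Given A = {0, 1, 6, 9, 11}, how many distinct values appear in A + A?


A + A = {a + a' : a, a' ∈ A}; |A| = 5.
General bounds: 2|A| - 1 ≤ |A + A| ≤ |A|(|A|+1)/2, i.e. 9 ≤ |A + A| ≤ 15.
Lower bound 2|A|-1 is attained iff A is an arithmetic progression.
Enumerate sums a + a' for a ≤ a' (symmetric, so this suffices):
a = 0: 0+0=0, 0+1=1, 0+6=6, 0+9=9, 0+11=11
a = 1: 1+1=2, 1+6=7, 1+9=10, 1+11=12
a = 6: 6+6=12, 6+9=15, 6+11=17
a = 9: 9+9=18, 9+11=20
a = 11: 11+11=22
Distinct sums: {0, 1, 2, 6, 7, 9, 10, 11, 12, 15, 17, 18, 20, 22}
|A + A| = 14

|A + A| = 14


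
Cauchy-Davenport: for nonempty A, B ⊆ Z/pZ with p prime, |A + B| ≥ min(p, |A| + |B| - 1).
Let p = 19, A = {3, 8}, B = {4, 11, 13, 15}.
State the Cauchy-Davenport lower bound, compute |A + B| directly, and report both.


Cauchy-Davenport: |A + B| ≥ min(p, |A| + |B| - 1) for A, B nonempty in Z/pZ.
|A| = 2, |B| = 4, p = 19.
CD lower bound = min(19, 2 + 4 - 1) = min(19, 5) = 5.
Compute A + B mod 19 directly:
a = 3: 3+4=7, 3+11=14, 3+13=16, 3+15=18
a = 8: 8+4=12, 8+11=0, 8+13=2, 8+15=4
A + B = {0, 2, 4, 7, 12, 14, 16, 18}, so |A + B| = 8.
Verify: 8 ≥ 5? Yes ✓.

CD lower bound = 5, actual |A + B| = 8.


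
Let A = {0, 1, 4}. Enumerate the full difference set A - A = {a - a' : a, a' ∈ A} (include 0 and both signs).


A - A = {a - a' : a, a' ∈ A}.
Compute a - a' for each ordered pair (a, a'):
a = 0: 0-0=0, 0-1=-1, 0-4=-4
a = 1: 1-0=1, 1-1=0, 1-4=-3
a = 4: 4-0=4, 4-1=3, 4-4=0
Collecting distinct values (and noting 0 appears from a-a):
A - A = {-4, -3, -1, 0, 1, 3, 4}
|A - A| = 7

A - A = {-4, -3, -1, 0, 1, 3, 4}


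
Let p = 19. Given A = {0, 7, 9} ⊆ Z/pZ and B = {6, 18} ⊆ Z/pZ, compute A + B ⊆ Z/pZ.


Work in Z/19Z: reduce every sum a + b modulo 19.
Enumerate all 6 pairs:
a = 0: 0+6=6, 0+18=18
a = 7: 7+6=13, 7+18=6
a = 9: 9+6=15, 9+18=8
Distinct residues collected: {6, 8, 13, 15, 18}
|A + B| = 5 (out of 19 total residues).

A + B = {6, 8, 13, 15, 18}


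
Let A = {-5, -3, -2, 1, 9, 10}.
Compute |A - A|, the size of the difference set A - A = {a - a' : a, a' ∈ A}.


A - A = {a - a' : a, a' ∈ A}; |A| = 6.
Bounds: 2|A|-1 ≤ |A - A| ≤ |A|² - |A| + 1, i.e. 11 ≤ |A - A| ≤ 31.
Note: 0 ∈ A - A always (from a - a). The set is symmetric: if d ∈ A - A then -d ∈ A - A.
Enumerate nonzero differences d = a - a' with a > a' (then include -d):
Positive differences: {1, 2, 3, 4, 6, 8, 9, 11, 12, 13, 14, 15}
Full difference set: {0} ∪ (positive diffs) ∪ (negative diffs).
|A - A| = 1 + 2·12 = 25 (matches direct enumeration: 25).

|A - A| = 25


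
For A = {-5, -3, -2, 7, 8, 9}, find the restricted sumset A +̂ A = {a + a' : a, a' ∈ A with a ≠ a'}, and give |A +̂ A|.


Restricted sumset: A +̂ A = {a + a' : a ∈ A, a' ∈ A, a ≠ a'}.
Equivalently, take A + A and drop any sum 2a that is achievable ONLY as a + a for a ∈ A (i.e. sums representable only with equal summands).
Enumerate pairs (a, a') with a < a' (symmetric, so each unordered pair gives one sum; this covers all a ≠ a'):
  -5 + -3 = -8
  -5 + -2 = -7
  -5 + 7 = 2
  -5 + 8 = 3
  -5 + 9 = 4
  -3 + -2 = -5
  -3 + 7 = 4
  -3 + 8 = 5
  -3 + 9 = 6
  -2 + 7 = 5
  -2 + 8 = 6
  -2 + 9 = 7
  7 + 8 = 15
  7 + 9 = 16
  8 + 9 = 17
Collected distinct sums: {-8, -7, -5, 2, 3, 4, 5, 6, 7, 15, 16, 17}
|A +̂ A| = 12
(Reference bound: |A +̂ A| ≥ 2|A| - 3 for |A| ≥ 2, with |A| = 6 giving ≥ 9.)

|A +̂ A| = 12


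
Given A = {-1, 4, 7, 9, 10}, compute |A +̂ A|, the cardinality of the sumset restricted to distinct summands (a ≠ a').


Restricted sumset: A +̂ A = {a + a' : a ∈ A, a' ∈ A, a ≠ a'}.
Equivalently, take A + A and drop any sum 2a that is achievable ONLY as a + a for a ∈ A (i.e. sums representable only with equal summands).
Enumerate pairs (a, a') with a < a' (symmetric, so each unordered pair gives one sum; this covers all a ≠ a'):
  -1 + 4 = 3
  -1 + 7 = 6
  -1 + 9 = 8
  -1 + 10 = 9
  4 + 7 = 11
  4 + 9 = 13
  4 + 10 = 14
  7 + 9 = 16
  7 + 10 = 17
  9 + 10 = 19
Collected distinct sums: {3, 6, 8, 9, 11, 13, 14, 16, 17, 19}
|A +̂ A| = 10
(Reference bound: |A +̂ A| ≥ 2|A| - 3 for |A| ≥ 2, with |A| = 5 giving ≥ 7.)

|A +̂ A| = 10
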